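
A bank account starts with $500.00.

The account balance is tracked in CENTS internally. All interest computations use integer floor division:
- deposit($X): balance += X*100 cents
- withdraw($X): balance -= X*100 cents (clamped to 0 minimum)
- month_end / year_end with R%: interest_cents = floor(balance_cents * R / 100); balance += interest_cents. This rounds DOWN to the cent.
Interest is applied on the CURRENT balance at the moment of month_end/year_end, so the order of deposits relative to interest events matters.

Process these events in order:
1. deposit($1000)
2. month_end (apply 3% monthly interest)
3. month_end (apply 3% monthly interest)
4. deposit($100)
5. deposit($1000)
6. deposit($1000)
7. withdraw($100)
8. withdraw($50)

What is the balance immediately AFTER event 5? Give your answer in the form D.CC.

After 1 (deposit($1000)): balance=$1500.00 total_interest=$0.00
After 2 (month_end (apply 3% monthly interest)): balance=$1545.00 total_interest=$45.00
After 3 (month_end (apply 3% monthly interest)): balance=$1591.35 total_interest=$91.35
After 4 (deposit($100)): balance=$1691.35 total_interest=$91.35
After 5 (deposit($1000)): balance=$2691.35 total_interest=$91.35

Answer: 2691.35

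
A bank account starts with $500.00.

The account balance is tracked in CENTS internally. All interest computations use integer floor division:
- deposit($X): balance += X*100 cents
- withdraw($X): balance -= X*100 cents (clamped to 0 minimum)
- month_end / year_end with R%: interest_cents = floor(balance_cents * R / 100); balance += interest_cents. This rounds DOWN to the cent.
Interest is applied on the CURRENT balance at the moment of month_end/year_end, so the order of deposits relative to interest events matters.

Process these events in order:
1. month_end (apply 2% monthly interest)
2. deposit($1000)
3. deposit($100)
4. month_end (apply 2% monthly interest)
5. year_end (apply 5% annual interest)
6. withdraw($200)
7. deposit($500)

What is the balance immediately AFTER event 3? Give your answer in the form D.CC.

Answer: 1610.00

Derivation:
After 1 (month_end (apply 2% monthly interest)): balance=$510.00 total_interest=$10.00
After 2 (deposit($1000)): balance=$1510.00 total_interest=$10.00
After 3 (deposit($100)): balance=$1610.00 total_interest=$10.00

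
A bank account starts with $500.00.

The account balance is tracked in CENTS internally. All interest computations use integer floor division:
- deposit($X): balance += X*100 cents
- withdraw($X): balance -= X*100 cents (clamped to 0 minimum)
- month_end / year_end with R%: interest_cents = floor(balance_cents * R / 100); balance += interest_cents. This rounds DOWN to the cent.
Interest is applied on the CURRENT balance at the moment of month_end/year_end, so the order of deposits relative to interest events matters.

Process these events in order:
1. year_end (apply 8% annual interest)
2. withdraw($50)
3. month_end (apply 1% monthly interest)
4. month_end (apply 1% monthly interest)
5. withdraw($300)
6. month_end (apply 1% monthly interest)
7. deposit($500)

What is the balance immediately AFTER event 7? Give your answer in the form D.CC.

After 1 (year_end (apply 8% annual interest)): balance=$540.00 total_interest=$40.00
After 2 (withdraw($50)): balance=$490.00 total_interest=$40.00
After 3 (month_end (apply 1% monthly interest)): balance=$494.90 total_interest=$44.90
After 4 (month_end (apply 1% monthly interest)): balance=$499.84 total_interest=$49.84
After 5 (withdraw($300)): balance=$199.84 total_interest=$49.84
After 6 (month_end (apply 1% monthly interest)): balance=$201.83 total_interest=$51.83
After 7 (deposit($500)): balance=$701.83 total_interest=$51.83

Answer: 701.83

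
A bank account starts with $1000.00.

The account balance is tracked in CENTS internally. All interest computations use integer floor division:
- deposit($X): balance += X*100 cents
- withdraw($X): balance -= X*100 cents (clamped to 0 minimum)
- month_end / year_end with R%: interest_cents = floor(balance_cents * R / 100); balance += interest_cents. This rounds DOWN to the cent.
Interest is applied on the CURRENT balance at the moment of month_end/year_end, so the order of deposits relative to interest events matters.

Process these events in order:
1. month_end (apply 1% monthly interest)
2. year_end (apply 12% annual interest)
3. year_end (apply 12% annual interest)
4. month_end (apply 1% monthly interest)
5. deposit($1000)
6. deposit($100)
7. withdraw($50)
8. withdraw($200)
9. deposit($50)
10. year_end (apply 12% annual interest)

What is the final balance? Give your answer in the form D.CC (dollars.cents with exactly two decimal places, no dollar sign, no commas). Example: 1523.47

After 1 (month_end (apply 1% monthly interest)): balance=$1010.00 total_interest=$10.00
After 2 (year_end (apply 12% annual interest)): balance=$1131.20 total_interest=$131.20
After 3 (year_end (apply 12% annual interest)): balance=$1266.94 total_interest=$266.94
After 4 (month_end (apply 1% monthly interest)): balance=$1279.60 total_interest=$279.60
After 5 (deposit($1000)): balance=$2279.60 total_interest=$279.60
After 6 (deposit($100)): balance=$2379.60 total_interest=$279.60
After 7 (withdraw($50)): balance=$2329.60 total_interest=$279.60
After 8 (withdraw($200)): balance=$2129.60 total_interest=$279.60
After 9 (deposit($50)): balance=$2179.60 total_interest=$279.60
After 10 (year_end (apply 12% annual interest)): balance=$2441.15 total_interest=$541.15

Answer: 2441.15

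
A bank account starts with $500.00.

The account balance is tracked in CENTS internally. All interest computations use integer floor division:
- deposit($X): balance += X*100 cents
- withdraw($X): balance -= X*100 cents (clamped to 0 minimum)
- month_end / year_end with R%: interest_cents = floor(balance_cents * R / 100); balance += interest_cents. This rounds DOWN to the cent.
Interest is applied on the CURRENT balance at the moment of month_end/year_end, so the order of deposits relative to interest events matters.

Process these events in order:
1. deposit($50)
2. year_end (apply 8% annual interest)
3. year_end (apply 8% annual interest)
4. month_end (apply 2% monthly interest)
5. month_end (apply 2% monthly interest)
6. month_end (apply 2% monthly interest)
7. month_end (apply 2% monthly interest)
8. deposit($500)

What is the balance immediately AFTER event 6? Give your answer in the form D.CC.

After 1 (deposit($50)): balance=$550.00 total_interest=$0.00
After 2 (year_end (apply 8% annual interest)): balance=$594.00 total_interest=$44.00
After 3 (year_end (apply 8% annual interest)): balance=$641.52 total_interest=$91.52
After 4 (month_end (apply 2% monthly interest)): balance=$654.35 total_interest=$104.35
After 5 (month_end (apply 2% monthly interest)): balance=$667.43 total_interest=$117.43
After 6 (month_end (apply 2% monthly interest)): balance=$680.77 total_interest=$130.77

Answer: 680.77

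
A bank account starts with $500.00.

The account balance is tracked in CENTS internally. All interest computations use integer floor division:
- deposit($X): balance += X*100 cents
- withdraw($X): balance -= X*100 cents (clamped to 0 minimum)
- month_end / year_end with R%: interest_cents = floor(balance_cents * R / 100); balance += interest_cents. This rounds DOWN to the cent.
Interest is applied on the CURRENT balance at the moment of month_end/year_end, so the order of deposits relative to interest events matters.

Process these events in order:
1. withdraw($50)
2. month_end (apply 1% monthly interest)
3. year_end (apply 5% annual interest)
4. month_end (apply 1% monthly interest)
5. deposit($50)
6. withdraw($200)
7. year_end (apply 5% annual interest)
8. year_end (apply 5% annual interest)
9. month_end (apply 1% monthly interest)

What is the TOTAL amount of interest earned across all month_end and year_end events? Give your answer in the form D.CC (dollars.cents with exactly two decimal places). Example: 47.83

After 1 (withdraw($50)): balance=$450.00 total_interest=$0.00
After 2 (month_end (apply 1% monthly interest)): balance=$454.50 total_interest=$4.50
After 3 (year_end (apply 5% annual interest)): balance=$477.22 total_interest=$27.22
After 4 (month_end (apply 1% monthly interest)): balance=$481.99 total_interest=$31.99
After 5 (deposit($50)): balance=$531.99 total_interest=$31.99
After 6 (withdraw($200)): balance=$331.99 total_interest=$31.99
After 7 (year_end (apply 5% annual interest)): balance=$348.58 total_interest=$48.58
After 8 (year_end (apply 5% annual interest)): balance=$366.00 total_interest=$66.00
After 9 (month_end (apply 1% monthly interest)): balance=$369.66 total_interest=$69.66

Answer: 69.66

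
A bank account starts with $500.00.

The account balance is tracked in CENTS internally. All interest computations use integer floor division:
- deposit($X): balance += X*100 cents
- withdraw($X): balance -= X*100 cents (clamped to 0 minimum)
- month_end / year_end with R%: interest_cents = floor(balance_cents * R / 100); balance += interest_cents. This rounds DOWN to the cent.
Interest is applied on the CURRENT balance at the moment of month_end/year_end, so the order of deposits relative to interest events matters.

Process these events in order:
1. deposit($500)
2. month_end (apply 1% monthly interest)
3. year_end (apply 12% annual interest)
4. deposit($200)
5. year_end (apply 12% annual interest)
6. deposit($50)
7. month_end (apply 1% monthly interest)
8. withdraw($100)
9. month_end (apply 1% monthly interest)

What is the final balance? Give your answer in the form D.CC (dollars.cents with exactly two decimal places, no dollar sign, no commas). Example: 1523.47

Answer: 1470.90

Derivation:
After 1 (deposit($500)): balance=$1000.00 total_interest=$0.00
After 2 (month_end (apply 1% monthly interest)): balance=$1010.00 total_interest=$10.00
After 3 (year_end (apply 12% annual interest)): balance=$1131.20 total_interest=$131.20
After 4 (deposit($200)): balance=$1331.20 total_interest=$131.20
After 5 (year_end (apply 12% annual interest)): balance=$1490.94 total_interest=$290.94
After 6 (deposit($50)): balance=$1540.94 total_interest=$290.94
After 7 (month_end (apply 1% monthly interest)): balance=$1556.34 total_interest=$306.34
After 8 (withdraw($100)): balance=$1456.34 total_interest=$306.34
After 9 (month_end (apply 1% monthly interest)): balance=$1470.90 total_interest=$320.90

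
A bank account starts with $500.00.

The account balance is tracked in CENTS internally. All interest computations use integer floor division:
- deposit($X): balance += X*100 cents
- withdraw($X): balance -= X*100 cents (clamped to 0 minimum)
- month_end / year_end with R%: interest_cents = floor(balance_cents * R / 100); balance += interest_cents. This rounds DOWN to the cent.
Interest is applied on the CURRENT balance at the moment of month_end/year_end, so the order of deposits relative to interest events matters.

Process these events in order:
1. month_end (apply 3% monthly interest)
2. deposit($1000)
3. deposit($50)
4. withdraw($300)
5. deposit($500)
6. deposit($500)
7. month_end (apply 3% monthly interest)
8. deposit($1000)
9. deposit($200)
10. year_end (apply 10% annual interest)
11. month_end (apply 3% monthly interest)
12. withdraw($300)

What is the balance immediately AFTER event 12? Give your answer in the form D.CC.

Answer: 3702.82

Derivation:
After 1 (month_end (apply 3% monthly interest)): balance=$515.00 total_interest=$15.00
After 2 (deposit($1000)): balance=$1515.00 total_interest=$15.00
After 3 (deposit($50)): balance=$1565.00 total_interest=$15.00
After 4 (withdraw($300)): balance=$1265.00 total_interest=$15.00
After 5 (deposit($500)): balance=$1765.00 total_interest=$15.00
After 6 (deposit($500)): balance=$2265.00 total_interest=$15.00
After 7 (month_end (apply 3% monthly interest)): balance=$2332.95 total_interest=$82.95
After 8 (deposit($1000)): balance=$3332.95 total_interest=$82.95
After 9 (deposit($200)): balance=$3532.95 total_interest=$82.95
After 10 (year_end (apply 10% annual interest)): balance=$3886.24 total_interest=$436.24
After 11 (month_end (apply 3% monthly interest)): balance=$4002.82 total_interest=$552.82
After 12 (withdraw($300)): balance=$3702.82 total_interest=$552.82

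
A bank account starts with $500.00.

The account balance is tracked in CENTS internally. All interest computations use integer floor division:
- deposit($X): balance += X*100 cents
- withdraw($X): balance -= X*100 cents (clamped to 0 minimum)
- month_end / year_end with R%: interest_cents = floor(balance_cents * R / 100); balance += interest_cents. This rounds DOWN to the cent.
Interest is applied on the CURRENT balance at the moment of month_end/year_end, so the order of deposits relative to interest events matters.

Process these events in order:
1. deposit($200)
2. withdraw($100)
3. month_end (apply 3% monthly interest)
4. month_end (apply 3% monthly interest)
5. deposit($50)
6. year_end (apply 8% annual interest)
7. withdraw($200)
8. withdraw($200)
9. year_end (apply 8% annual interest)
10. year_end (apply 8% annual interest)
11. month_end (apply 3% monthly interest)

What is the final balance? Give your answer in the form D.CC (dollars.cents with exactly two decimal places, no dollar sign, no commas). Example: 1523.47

After 1 (deposit($200)): balance=$700.00 total_interest=$0.00
After 2 (withdraw($100)): balance=$600.00 total_interest=$0.00
After 3 (month_end (apply 3% monthly interest)): balance=$618.00 total_interest=$18.00
After 4 (month_end (apply 3% monthly interest)): balance=$636.54 total_interest=$36.54
After 5 (deposit($50)): balance=$686.54 total_interest=$36.54
After 6 (year_end (apply 8% annual interest)): balance=$741.46 total_interest=$91.46
After 7 (withdraw($200)): balance=$541.46 total_interest=$91.46
After 8 (withdraw($200)): balance=$341.46 total_interest=$91.46
After 9 (year_end (apply 8% annual interest)): balance=$368.77 total_interest=$118.77
After 10 (year_end (apply 8% annual interest)): balance=$398.27 total_interest=$148.27
After 11 (month_end (apply 3% monthly interest)): balance=$410.21 total_interest=$160.21

Answer: 410.21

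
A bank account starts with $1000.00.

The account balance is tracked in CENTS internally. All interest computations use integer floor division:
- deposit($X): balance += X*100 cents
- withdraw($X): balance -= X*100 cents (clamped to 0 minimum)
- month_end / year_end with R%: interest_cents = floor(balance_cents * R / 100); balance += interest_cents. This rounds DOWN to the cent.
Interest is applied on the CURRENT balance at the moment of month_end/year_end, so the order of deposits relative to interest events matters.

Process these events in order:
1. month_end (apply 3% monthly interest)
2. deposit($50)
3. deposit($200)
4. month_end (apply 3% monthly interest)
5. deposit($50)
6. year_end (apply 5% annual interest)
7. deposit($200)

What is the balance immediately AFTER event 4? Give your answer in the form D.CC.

Answer: 1318.40

Derivation:
After 1 (month_end (apply 3% monthly interest)): balance=$1030.00 total_interest=$30.00
After 2 (deposit($50)): balance=$1080.00 total_interest=$30.00
After 3 (deposit($200)): balance=$1280.00 total_interest=$30.00
After 4 (month_end (apply 3% monthly interest)): balance=$1318.40 total_interest=$68.40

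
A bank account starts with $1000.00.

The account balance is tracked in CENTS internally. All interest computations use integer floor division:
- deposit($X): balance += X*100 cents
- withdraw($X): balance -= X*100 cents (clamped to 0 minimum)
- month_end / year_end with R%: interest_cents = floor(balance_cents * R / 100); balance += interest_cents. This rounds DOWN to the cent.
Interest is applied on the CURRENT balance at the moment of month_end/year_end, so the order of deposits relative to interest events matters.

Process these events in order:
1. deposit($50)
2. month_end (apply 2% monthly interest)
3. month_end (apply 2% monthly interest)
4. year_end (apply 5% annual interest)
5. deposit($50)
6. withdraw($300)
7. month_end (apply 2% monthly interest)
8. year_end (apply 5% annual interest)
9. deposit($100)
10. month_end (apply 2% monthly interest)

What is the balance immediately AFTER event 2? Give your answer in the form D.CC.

Answer: 1071.00

Derivation:
After 1 (deposit($50)): balance=$1050.00 total_interest=$0.00
After 2 (month_end (apply 2% monthly interest)): balance=$1071.00 total_interest=$21.00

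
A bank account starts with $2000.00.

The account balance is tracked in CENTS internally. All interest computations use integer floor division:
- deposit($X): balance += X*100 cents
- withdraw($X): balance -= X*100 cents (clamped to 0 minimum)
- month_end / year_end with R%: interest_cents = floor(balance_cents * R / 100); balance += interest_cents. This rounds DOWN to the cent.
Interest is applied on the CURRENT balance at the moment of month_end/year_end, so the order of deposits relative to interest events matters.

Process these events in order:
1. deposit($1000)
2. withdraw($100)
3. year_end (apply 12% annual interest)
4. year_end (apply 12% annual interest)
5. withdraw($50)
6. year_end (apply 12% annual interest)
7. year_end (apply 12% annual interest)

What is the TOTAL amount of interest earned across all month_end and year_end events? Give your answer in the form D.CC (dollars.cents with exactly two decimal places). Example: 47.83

Answer: 1650.48

Derivation:
After 1 (deposit($1000)): balance=$3000.00 total_interest=$0.00
After 2 (withdraw($100)): balance=$2900.00 total_interest=$0.00
After 3 (year_end (apply 12% annual interest)): balance=$3248.00 total_interest=$348.00
After 4 (year_end (apply 12% annual interest)): balance=$3637.76 total_interest=$737.76
After 5 (withdraw($50)): balance=$3587.76 total_interest=$737.76
After 6 (year_end (apply 12% annual interest)): balance=$4018.29 total_interest=$1168.29
After 7 (year_end (apply 12% annual interest)): balance=$4500.48 total_interest=$1650.48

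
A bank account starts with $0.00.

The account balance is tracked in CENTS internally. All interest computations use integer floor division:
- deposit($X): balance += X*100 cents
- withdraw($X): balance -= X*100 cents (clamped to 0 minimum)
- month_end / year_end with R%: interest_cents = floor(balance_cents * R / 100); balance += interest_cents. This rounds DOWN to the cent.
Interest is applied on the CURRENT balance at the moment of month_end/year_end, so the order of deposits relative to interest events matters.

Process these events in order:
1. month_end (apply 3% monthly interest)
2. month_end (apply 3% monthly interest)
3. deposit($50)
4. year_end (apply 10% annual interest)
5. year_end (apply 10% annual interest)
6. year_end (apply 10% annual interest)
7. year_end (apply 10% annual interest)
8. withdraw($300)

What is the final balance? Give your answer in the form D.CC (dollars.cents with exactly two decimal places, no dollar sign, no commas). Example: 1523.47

After 1 (month_end (apply 3% monthly interest)): balance=$0.00 total_interest=$0.00
After 2 (month_end (apply 3% monthly interest)): balance=$0.00 total_interest=$0.00
After 3 (deposit($50)): balance=$50.00 total_interest=$0.00
After 4 (year_end (apply 10% annual interest)): balance=$55.00 total_interest=$5.00
After 5 (year_end (apply 10% annual interest)): balance=$60.50 total_interest=$10.50
After 6 (year_end (apply 10% annual interest)): balance=$66.55 total_interest=$16.55
After 7 (year_end (apply 10% annual interest)): balance=$73.20 total_interest=$23.20
After 8 (withdraw($300)): balance=$0.00 total_interest=$23.20

Answer: 0.00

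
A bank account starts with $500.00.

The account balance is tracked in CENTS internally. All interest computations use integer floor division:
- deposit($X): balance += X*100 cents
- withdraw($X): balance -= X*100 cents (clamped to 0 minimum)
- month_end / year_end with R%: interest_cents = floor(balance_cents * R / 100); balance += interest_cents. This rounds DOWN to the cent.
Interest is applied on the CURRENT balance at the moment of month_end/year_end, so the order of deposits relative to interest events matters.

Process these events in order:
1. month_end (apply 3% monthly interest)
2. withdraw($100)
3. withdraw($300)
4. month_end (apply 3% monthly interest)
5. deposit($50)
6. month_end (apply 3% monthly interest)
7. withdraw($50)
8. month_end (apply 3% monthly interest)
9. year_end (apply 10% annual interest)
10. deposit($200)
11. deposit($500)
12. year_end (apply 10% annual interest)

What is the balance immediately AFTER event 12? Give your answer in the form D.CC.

Answer: 923.91

Derivation:
After 1 (month_end (apply 3% monthly interest)): balance=$515.00 total_interest=$15.00
After 2 (withdraw($100)): balance=$415.00 total_interest=$15.00
After 3 (withdraw($300)): balance=$115.00 total_interest=$15.00
After 4 (month_end (apply 3% monthly interest)): balance=$118.45 total_interest=$18.45
After 5 (deposit($50)): balance=$168.45 total_interest=$18.45
After 6 (month_end (apply 3% monthly interest)): balance=$173.50 total_interest=$23.50
After 7 (withdraw($50)): balance=$123.50 total_interest=$23.50
After 8 (month_end (apply 3% monthly interest)): balance=$127.20 total_interest=$27.20
After 9 (year_end (apply 10% annual interest)): balance=$139.92 total_interest=$39.92
After 10 (deposit($200)): balance=$339.92 total_interest=$39.92
After 11 (deposit($500)): balance=$839.92 total_interest=$39.92
After 12 (year_end (apply 10% annual interest)): balance=$923.91 total_interest=$123.91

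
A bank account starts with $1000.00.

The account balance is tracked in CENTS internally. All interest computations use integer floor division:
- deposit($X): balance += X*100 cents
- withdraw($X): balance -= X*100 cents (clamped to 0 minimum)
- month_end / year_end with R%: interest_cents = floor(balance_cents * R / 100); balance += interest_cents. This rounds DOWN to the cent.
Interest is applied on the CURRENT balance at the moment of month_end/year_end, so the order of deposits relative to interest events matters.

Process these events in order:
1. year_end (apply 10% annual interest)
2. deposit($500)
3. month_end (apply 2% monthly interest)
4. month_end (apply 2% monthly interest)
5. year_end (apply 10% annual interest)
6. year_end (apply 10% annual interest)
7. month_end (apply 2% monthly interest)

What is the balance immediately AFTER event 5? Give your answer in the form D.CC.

Answer: 1831.10

Derivation:
After 1 (year_end (apply 10% annual interest)): balance=$1100.00 total_interest=$100.00
After 2 (deposit($500)): balance=$1600.00 total_interest=$100.00
After 3 (month_end (apply 2% monthly interest)): balance=$1632.00 total_interest=$132.00
After 4 (month_end (apply 2% monthly interest)): balance=$1664.64 total_interest=$164.64
After 5 (year_end (apply 10% annual interest)): balance=$1831.10 total_interest=$331.10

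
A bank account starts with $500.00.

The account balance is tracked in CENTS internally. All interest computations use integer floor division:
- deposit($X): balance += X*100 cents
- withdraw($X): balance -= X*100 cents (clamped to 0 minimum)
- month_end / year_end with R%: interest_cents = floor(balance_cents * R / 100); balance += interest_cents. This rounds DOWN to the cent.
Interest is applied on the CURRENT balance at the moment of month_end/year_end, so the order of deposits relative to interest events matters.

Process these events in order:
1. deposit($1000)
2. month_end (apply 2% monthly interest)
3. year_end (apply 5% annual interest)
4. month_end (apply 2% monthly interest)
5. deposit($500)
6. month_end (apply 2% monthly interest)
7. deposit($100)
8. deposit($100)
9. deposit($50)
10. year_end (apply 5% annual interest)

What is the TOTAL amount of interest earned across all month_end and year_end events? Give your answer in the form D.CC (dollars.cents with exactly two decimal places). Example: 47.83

Answer: 302.97

Derivation:
After 1 (deposit($1000)): balance=$1500.00 total_interest=$0.00
After 2 (month_end (apply 2% monthly interest)): balance=$1530.00 total_interest=$30.00
After 3 (year_end (apply 5% annual interest)): balance=$1606.50 total_interest=$106.50
After 4 (month_end (apply 2% monthly interest)): balance=$1638.63 total_interest=$138.63
After 5 (deposit($500)): balance=$2138.63 total_interest=$138.63
After 6 (month_end (apply 2% monthly interest)): balance=$2181.40 total_interest=$181.40
After 7 (deposit($100)): balance=$2281.40 total_interest=$181.40
After 8 (deposit($100)): balance=$2381.40 total_interest=$181.40
After 9 (deposit($50)): balance=$2431.40 total_interest=$181.40
After 10 (year_end (apply 5% annual interest)): balance=$2552.97 total_interest=$302.97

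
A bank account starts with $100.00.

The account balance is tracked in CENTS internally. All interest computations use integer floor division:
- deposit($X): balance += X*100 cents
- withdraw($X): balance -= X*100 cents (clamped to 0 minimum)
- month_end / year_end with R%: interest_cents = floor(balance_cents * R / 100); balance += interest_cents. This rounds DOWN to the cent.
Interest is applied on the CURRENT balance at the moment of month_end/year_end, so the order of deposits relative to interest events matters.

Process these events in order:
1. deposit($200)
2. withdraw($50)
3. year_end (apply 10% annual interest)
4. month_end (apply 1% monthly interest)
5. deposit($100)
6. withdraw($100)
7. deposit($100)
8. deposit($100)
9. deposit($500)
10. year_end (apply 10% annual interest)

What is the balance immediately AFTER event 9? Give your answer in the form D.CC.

Answer: 977.75

Derivation:
After 1 (deposit($200)): balance=$300.00 total_interest=$0.00
After 2 (withdraw($50)): balance=$250.00 total_interest=$0.00
After 3 (year_end (apply 10% annual interest)): balance=$275.00 total_interest=$25.00
After 4 (month_end (apply 1% monthly interest)): balance=$277.75 total_interest=$27.75
After 5 (deposit($100)): balance=$377.75 total_interest=$27.75
After 6 (withdraw($100)): balance=$277.75 total_interest=$27.75
After 7 (deposit($100)): balance=$377.75 total_interest=$27.75
After 8 (deposit($100)): balance=$477.75 total_interest=$27.75
After 9 (deposit($500)): balance=$977.75 total_interest=$27.75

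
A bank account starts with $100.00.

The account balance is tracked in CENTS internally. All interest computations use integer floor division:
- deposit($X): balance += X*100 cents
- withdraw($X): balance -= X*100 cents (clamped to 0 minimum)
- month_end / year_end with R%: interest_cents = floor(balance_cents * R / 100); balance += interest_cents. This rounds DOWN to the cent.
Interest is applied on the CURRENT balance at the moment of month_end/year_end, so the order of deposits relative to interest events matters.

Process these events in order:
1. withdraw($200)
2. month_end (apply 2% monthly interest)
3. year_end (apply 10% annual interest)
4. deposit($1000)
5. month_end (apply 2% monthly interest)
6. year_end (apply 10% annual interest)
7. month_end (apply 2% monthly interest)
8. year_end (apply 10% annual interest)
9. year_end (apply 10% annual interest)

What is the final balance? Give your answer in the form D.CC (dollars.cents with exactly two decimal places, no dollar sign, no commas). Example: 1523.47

Answer: 1384.76

Derivation:
After 1 (withdraw($200)): balance=$0.00 total_interest=$0.00
After 2 (month_end (apply 2% monthly interest)): balance=$0.00 total_interest=$0.00
After 3 (year_end (apply 10% annual interest)): balance=$0.00 total_interest=$0.00
After 4 (deposit($1000)): balance=$1000.00 total_interest=$0.00
After 5 (month_end (apply 2% monthly interest)): balance=$1020.00 total_interest=$20.00
After 6 (year_end (apply 10% annual interest)): balance=$1122.00 total_interest=$122.00
After 7 (month_end (apply 2% monthly interest)): balance=$1144.44 total_interest=$144.44
After 8 (year_end (apply 10% annual interest)): balance=$1258.88 total_interest=$258.88
After 9 (year_end (apply 10% annual interest)): balance=$1384.76 total_interest=$384.76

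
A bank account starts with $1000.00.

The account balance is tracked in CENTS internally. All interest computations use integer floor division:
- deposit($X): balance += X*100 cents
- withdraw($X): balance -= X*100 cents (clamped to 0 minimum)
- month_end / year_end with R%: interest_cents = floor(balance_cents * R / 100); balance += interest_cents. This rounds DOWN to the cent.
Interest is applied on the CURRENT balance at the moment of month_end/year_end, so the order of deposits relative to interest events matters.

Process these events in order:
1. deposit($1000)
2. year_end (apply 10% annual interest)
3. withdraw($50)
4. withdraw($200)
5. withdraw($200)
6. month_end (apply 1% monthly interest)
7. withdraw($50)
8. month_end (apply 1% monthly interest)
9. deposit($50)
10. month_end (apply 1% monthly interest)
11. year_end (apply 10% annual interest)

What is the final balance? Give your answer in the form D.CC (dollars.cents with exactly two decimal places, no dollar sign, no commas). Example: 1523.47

After 1 (deposit($1000)): balance=$2000.00 total_interest=$0.00
After 2 (year_end (apply 10% annual interest)): balance=$2200.00 total_interest=$200.00
After 3 (withdraw($50)): balance=$2150.00 total_interest=$200.00
After 4 (withdraw($200)): balance=$1950.00 total_interest=$200.00
After 5 (withdraw($200)): balance=$1750.00 total_interest=$200.00
After 6 (month_end (apply 1% monthly interest)): balance=$1767.50 total_interest=$217.50
After 7 (withdraw($50)): balance=$1717.50 total_interest=$217.50
After 8 (month_end (apply 1% monthly interest)): balance=$1734.67 total_interest=$234.67
After 9 (deposit($50)): balance=$1784.67 total_interest=$234.67
After 10 (month_end (apply 1% monthly interest)): balance=$1802.51 total_interest=$252.51
After 11 (year_end (apply 10% annual interest)): balance=$1982.76 total_interest=$432.76

Answer: 1982.76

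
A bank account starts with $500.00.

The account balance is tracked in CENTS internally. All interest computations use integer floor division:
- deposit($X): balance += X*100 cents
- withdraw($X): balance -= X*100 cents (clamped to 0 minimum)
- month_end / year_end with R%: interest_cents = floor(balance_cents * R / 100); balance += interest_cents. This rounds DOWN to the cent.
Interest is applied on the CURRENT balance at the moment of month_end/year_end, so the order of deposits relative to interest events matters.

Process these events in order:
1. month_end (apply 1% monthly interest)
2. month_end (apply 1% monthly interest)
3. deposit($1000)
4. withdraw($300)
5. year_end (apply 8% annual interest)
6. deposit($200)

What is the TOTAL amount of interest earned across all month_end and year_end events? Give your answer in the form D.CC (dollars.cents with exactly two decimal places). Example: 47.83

Answer: 106.85

Derivation:
After 1 (month_end (apply 1% monthly interest)): balance=$505.00 total_interest=$5.00
After 2 (month_end (apply 1% monthly interest)): balance=$510.05 total_interest=$10.05
After 3 (deposit($1000)): balance=$1510.05 total_interest=$10.05
After 4 (withdraw($300)): balance=$1210.05 total_interest=$10.05
After 5 (year_end (apply 8% annual interest)): balance=$1306.85 total_interest=$106.85
After 6 (deposit($200)): balance=$1506.85 total_interest=$106.85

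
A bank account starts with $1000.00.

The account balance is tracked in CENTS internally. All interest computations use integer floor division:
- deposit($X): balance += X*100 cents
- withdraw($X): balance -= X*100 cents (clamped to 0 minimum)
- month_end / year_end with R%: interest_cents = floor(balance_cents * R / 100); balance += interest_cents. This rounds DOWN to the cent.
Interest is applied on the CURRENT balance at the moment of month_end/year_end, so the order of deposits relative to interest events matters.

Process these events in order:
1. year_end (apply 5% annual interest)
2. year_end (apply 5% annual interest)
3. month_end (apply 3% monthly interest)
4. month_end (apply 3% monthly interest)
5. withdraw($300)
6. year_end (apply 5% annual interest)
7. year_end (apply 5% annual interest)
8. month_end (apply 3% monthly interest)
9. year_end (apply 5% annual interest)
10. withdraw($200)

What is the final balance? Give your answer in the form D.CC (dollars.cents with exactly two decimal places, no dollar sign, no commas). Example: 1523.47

After 1 (year_end (apply 5% annual interest)): balance=$1050.00 total_interest=$50.00
After 2 (year_end (apply 5% annual interest)): balance=$1102.50 total_interest=$102.50
After 3 (month_end (apply 3% monthly interest)): balance=$1135.57 total_interest=$135.57
After 4 (month_end (apply 3% monthly interest)): balance=$1169.63 total_interest=$169.63
After 5 (withdraw($300)): balance=$869.63 total_interest=$169.63
After 6 (year_end (apply 5% annual interest)): balance=$913.11 total_interest=$213.11
After 7 (year_end (apply 5% annual interest)): balance=$958.76 total_interest=$258.76
After 8 (month_end (apply 3% monthly interest)): balance=$987.52 total_interest=$287.52
After 9 (year_end (apply 5% annual interest)): balance=$1036.89 total_interest=$336.89
After 10 (withdraw($200)): balance=$836.89 total_interest=$336.89

Answer: 836.89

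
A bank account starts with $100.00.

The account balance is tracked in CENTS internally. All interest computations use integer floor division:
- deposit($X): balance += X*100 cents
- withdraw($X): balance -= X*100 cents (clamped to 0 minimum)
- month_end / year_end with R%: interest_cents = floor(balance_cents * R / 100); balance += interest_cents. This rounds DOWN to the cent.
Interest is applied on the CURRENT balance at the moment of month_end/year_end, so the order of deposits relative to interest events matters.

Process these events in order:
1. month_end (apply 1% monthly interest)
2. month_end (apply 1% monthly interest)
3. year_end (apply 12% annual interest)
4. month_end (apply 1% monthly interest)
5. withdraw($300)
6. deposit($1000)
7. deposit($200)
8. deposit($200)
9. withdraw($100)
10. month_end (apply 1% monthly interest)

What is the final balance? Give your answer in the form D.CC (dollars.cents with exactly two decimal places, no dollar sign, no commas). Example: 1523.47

After 1 (month_end (apply 1% monthly interest)): balance=$101.00 total_interest=$1.00
After 2 (month_end (apply 1% monthly interest)): balance=$102.01 total_interest=$2.01
After 3 (year_end (apply 12% annual interest)): balance=$114.25 total_interest=$14.25
After 4 (month_end (apply 1% monthly interest)): balance=$115.39 total_interest=$15.39
After 5 (withdraw($300)): balance=$0.00 total_interest=$15.39
After 6 (deposit($1000)): balance=$1000.00 total_interest=$15.39
After 7 (deposit($200)): balance=$1200.00 total_interest=$15.39
After 8 (deposit($200)): balance=$1400.00 total_interest=$15.39
After 9 (withdraw($100)): balance=$1300.00 total_interest=$15.39
After 10 (month_end (apply 1% monthly interest)): balance=$1313.00 total_interest=$28.39

Answer: 1313.00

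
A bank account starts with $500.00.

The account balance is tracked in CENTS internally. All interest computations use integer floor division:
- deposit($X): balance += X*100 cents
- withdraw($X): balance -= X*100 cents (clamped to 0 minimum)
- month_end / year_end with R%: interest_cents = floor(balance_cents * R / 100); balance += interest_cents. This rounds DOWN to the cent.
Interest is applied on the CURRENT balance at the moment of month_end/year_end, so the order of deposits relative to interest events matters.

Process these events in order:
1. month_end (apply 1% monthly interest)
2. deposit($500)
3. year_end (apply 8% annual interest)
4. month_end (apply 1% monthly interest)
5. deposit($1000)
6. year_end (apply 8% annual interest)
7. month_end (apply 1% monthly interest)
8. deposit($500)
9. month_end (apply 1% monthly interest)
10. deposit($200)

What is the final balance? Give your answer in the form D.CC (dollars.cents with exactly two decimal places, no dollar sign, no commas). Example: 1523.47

After 1 (month_end (apply 1% monthly interest)): balance=$505.00 total_interest=$5.00
After 2 (deposit($500)): balance=$1005.00 total_interest=$5.00
After 3 (year_end (apply 8% annual interest)): balance=$1085.40 total_interest=$85.40
After 4 (month_end (apply 1% monthly interest)): balance=$1096.25 total_interest=$96.25
After 5 (deposit($1000)): balance=$2096.25 total_interest=$96.25
After 6 (year_end (apply 8% annual interest)): balance=$2263.95 total_interest=$263.95
After 7 (month_end (apply 1% monthly interest)): balance=$2286.58 total_interest=$286.58
After 8 (deposit($500)): balance=$2786.58 total_interest=$286.58
After 9 (month_end (apply 1% monthly interest)): balance=$2814.44 total_interest=$314.44
After 10 (deposit($200)): balance=$3014.44 total_interest=$314.44

Answer: 3014.44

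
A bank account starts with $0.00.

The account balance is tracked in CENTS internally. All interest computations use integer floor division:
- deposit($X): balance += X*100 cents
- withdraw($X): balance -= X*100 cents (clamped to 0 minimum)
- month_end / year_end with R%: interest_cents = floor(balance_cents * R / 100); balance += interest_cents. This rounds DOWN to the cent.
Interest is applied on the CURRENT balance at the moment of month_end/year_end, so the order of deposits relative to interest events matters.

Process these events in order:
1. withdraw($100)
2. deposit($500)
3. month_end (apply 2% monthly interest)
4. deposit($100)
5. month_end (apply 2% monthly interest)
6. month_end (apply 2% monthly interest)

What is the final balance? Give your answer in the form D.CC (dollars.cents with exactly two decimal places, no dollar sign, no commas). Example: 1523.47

Answer: 634.64

Derivation:
After 1 (withdraw($100)): balance=$0.00 total_interest=$0.00
After 2 (deposit($500)): balance=$500.00 total_interest=$0.00
After 3 (month_end (apply 2% monthly interest)): balance=$510.00 total_interest=$10.00
After 4 (deposit($100)): balance=$610.00 total_interest=$10.00
After 5 (month_end (apply 2% monthly interest)): balance=$622.20 total_interest=$22.20
After 6 (month_end (apply 2% monthly interest)): balance=$634.64 total_interest=$34.64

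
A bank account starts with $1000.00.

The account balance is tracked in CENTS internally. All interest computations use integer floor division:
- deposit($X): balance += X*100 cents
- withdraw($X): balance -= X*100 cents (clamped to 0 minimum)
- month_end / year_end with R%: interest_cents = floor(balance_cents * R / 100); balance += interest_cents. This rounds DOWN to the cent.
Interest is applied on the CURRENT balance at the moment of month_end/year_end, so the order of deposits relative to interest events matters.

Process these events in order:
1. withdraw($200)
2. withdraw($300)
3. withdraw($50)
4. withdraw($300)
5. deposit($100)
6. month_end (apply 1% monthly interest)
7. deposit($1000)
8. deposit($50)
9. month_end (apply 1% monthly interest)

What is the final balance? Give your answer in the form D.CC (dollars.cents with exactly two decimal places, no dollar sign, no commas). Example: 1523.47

Answer: 1315.52

Derivation:
After 1 (withdraw($200)): balance=$800.00 total_interest=$0.00
After 2 (withdraw($300)): balance=$500.00 total_interest=$0.00
After 3 (withdraw($50)): balance=$450.00 total_interest=$0.00
After 4 (withdraw($300)): balance=$150.00 total_interest=$0.00
After 5 (deposit($100)): balance=$250.00 total_interest=$0.00
After 6 (month_end (apply 1% monthly interest)): balance=$252.50 total_interest=$2.50
After 7 (deposit($1000)): balance=$1252.50 total_interest=$2.50
After 8 (deposit($50)): balance=$1302.50 total_interest=$2.50
After 9 (month_end (apply 1% monthly interest)): balance=$1315.52 total_interest=$15.52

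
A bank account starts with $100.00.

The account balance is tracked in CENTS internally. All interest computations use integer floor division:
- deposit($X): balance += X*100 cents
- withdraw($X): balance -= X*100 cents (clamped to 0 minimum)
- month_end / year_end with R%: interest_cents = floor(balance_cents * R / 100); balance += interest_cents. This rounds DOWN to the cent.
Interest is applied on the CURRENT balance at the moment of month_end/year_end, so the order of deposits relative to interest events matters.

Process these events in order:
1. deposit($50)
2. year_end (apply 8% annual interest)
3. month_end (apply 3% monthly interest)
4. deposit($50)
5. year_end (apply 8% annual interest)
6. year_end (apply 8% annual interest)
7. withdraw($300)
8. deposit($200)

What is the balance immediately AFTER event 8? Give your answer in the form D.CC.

Answer: 200.00

Derivation:
After 1 (deposit($50)): balance=$150.00 total_interest=$0.00
After 2 (year_end (apply 8% annual interest)): balance=$162.00 total_interest=$12.00
After 3 (month_end (apply 3% monthly interest)): balance=$166.86 total_interest=$16.86
After 4 (deposit($50)): balance=$216.86 total_interest=$16.86
After 5 (year_end (apply 8% annual interest)): balance=$234.20 total_interest=$34.20
After 6 (year_end (apply 8% annual interest)): balance=$252.93 total_interest=$52.93
After 7 (withdraw($300)): balance=$0.00 total_interest=$52.93
After 8 (deposit($200)): balance=$200.00 total_interest=$52.93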